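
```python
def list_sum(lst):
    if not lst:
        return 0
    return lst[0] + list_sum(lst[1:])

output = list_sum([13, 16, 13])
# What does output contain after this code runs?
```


list_sum([13, 16, 13])
= 13 + list_sum([16, 13])
= 13 + 16 + list_sum([13])
= 13 + 16 + 13 + list_sum([])
= 13 + 16 + 13 + 0
= 42


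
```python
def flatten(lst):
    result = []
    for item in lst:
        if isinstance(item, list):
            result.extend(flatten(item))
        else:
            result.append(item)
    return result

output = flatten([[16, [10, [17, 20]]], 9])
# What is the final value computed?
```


flatten([[16, [10, [17, 20]]], 9])
Processing each element:
  [16, [10, [17, 20]]] is a list -> flatten recursively -> [16, 10, 17, 20]
  9 is not a list -> append 9
= [16, 10, 17, 20, 9]


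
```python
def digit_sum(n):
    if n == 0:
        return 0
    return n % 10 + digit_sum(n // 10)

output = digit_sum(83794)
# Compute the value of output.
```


digit_sum(83794)
= 4 + digit_sum(8379)
= 4 + 9 + digit_sum(837)
= 4 + 9 + 7 + digit_sum(83)
= 4 + 9 + 7 + 3 + digit_sum(8)
= 4 + 9 + 7 + 3 + 8 + digit_sum(0)
= 4 + 9 + 7 + 3 + 8 + 0
= 31


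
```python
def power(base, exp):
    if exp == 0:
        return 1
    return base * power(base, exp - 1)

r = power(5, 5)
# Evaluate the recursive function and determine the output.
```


power(5, 5)
= 5 * power(5, 4)
= 5 * 5 * power(5, 3)
= 5 * 5 * 5 * power(5, 2)
= 5 * 5 * 5 * 5 * power(5, 1)
= 5 * 5 * 5 * 5 * 5 * power(5, 0)
= 5 * 5 * 5 * 5 * 5 * 1
= 3125


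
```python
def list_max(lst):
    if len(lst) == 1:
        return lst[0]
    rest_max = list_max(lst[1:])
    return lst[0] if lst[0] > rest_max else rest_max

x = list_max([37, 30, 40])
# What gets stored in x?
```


list_max([37, 30, 40])
= compare 37 with list_max([30, 40])
= compare 30 with list_max([40])
Base: list_max([40]) = 40
compare 30 with 40: max = 40
compare 37 with 40: max = 40
= 40


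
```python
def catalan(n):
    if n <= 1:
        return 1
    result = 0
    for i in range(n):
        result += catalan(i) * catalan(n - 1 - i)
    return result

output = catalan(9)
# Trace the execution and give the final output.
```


catalan(9)
= sum of catalan(i) * catalan(9-1-i) for i in 0..8
First compute sub-values bottom-up:
  catalan(0) = 1, catalan(1) = 1
  catalan(2) = 1*1 + 1*1 = 2
  catalan(3) = 1*2 + 1*1 + 2*1 = 5
  catalan(4) = 1*5 + 1*2 + 2*1 + 5*1 = 14
  catalan(5) = 1*14 + 1*5 + 2*2 + 5*1 + 14*1 = 42
  catalan(6) = 1*42 + 1*14 + 2*5 + 5*2 + 14*1 + 42*1 = 132
  catalan(7) = 1*132 + 1*42 + 2*14 + 5*5 + 14*2 + 42*1 + 132*1 = 429
  catalan(8) = 1*429 + 1*132 + 2*42 + 5*14 + 14*5 + 42*2 + 132*1 + 429*1 = 1430
Now catalan(9):
  catalan(0)*catalan(8) = 1*1430 = 1430
  catalan(1)*catalan(7) = 1*429 = 429
  catalan(2)*catalan(6) = 2*132 = 264
  catalan(3)*catalan(5) = 5*42 = 210
  catalan(4)*catalan(4) = 14*14 = 196
  catalan(5)*catalan(3) = 42*5 = 210
  catalan(6)*catalan(2) = 132*2 = 264
  catalan(7)*catalan(1) = 429*1 = 429
  catalan(8)*catalan(0) = 1430*1 = 1430
= 1430 + 429 + 264 + 210 + 196 + 210 + 264 + 429 + 1430
= 4862


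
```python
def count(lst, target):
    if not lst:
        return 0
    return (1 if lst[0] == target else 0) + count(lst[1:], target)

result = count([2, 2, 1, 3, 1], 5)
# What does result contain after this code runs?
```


count([2, 2, 1, 3, 1], 5)
lst[0]=2 != 5: 0 + count([2, 1, 3, 1], 5)
lst[0]=2 != 5: 0 + count([1, 3, 1], 5)
lst[0]=1 != 5: 0 + count([3, 1], 5)
lst[0]=3 != 5: 0 + count([1], 5)
lst[0]=1 != 5: 0 + count([], 5)
= 0


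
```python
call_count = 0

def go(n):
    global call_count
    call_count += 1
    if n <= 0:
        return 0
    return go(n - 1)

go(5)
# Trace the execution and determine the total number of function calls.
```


go(5) calls go(4) calls ... calls go(0)
Total calls: 5 + 1 (for base case) = 6


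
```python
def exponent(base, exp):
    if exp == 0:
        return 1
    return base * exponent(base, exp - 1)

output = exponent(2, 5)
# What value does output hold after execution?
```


exponent(2, 5)
= 2 * exponent(2, 4)
= 2 * 2 * exponent(2, 3)
= 2 * 2 * 2 * exponent(2, 2)
= 2 * 2 * 2 * 2 * exponent(2, 1)
= 2 * 2 * 2 * 2 * 2 * exponent(2, 0)
= 2 * 2 * 2 * 2 * 2 * 1
= 32


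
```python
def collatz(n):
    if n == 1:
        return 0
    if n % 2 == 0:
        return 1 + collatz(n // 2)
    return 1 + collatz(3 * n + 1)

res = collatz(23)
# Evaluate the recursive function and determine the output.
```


collatz(23)
23 is odd -> 3*23+1 = 70 -> collatz(70)
70 is even -> collatz(35)
35 is odd -> 3*35+1 = 106 -> collatz(106)
106 is even -> collatz(53)
53 is odd -> 3*53+1 = 160 -> collatz(160)
160 is even -> collatz(80)
80 is even -> collatz(40)
40 is even -> collatz(20)
20 is even -> collatz(10)
10 is even -> collatz(5)
5 is odd -> 3*5+1 = 16 -> collatz(16)
16 is even -> collatz(8)
8 is even -> collatz(4)
4 is even -> collatz(2)
2 is even -> collatz(1)
Reached 1 after 15 steps
= 15


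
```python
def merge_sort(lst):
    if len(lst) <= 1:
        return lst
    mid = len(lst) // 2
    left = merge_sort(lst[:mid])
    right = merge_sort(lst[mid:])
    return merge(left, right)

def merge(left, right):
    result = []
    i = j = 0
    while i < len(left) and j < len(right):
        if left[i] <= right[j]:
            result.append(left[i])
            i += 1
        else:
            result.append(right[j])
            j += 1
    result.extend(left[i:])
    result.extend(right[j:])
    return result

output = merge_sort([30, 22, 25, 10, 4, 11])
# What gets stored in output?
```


merge_sort([30, 22, 25, 10, 4, 11])
Split into [30, 22, 25] and [10, 4, 11]
Left sorted: [22, 25, 30]
Right sorted: [4, 10, 11]
Merge [22, 25, 30] and [4, 10, 11]
= [4, 10, 11, 22, 25, 30]


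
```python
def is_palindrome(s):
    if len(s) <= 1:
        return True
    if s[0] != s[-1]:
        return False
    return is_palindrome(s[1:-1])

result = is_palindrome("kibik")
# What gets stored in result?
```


is_palindrome("kibik")
"kibik": s[0]='k' == s[-1]='k' -> is_palindrome("ibi")
"ibi": s[0]='i' == s[-1]='i' -> is_palindrome("b")
"b": len <= 1 -> True
= True


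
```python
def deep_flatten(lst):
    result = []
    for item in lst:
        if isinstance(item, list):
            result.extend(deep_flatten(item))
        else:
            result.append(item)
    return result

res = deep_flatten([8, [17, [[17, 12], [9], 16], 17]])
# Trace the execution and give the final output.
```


deep_flatten([8, [17, [[17, 12], [9], 16], 17]])
Processing each element:
  8 is not a list -> append 8
  [17, [[17, 12], [9], 16], 17] is a list -> deep_flatten recursively -> [17, 17, 12, 9, 16, 17]
= [8, 17, 17, 12, 9, 16, 17]


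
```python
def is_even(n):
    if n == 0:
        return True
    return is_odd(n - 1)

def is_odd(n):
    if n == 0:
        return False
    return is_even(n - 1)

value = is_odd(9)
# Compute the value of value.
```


is_odd(9)
= is_even(8)
= is_odd(7)
= is_even(6)
= is_odd(5)
= is_even(4)
= is_odd(3)
= is_even(2)
= is_odd(1)
= is_even(0)
n == 0: return True
= True


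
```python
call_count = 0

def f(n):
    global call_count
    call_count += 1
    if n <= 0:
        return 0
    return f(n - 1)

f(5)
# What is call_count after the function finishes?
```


f(5) calls f(4) calls ... calls f(0)
Total calls: 5 + 1 (for base case) = 6


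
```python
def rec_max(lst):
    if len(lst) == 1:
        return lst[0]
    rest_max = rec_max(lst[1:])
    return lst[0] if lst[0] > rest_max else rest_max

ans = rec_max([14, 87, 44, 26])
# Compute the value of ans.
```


rec_max([14, 87, 44, 26])
= compare 14 with rec_max([87, 44, 26])
= compare 87 with rec_max([44, 26])
= compare 44 with rec_max([26])
Base: rec_max([26]) = 26
compare 44 with 26: max = 44
compare 87 with 44: max = 87
compare 14 with 87: max = 87
= 87


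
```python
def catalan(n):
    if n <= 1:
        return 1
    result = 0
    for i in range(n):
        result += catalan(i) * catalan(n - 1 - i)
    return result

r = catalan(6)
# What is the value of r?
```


catalan(6)
= sum of catalan(i) * catalan(6-1-i) for i in 0..5
First compute sub-values bottom-up:
  catalan(0) = 1, catalan(1) = 1
  catalan(2) = 1*1 + 1*1 = 2
  catalan(3) = 1*2 + 1*1 + 2*1 = 5
  catalan(4) = 1*5 + 1*2 + 2*1 + 5*1 = 14
  catalan(5) = 1*14 + 1*5 + 2*2 + 5*1 + 14*1 = 42
Now catalan(6):
  catalan(0)*catalan(5) = 1*42 = 42
  catalan(1)*catalan(4) = 1*14 = 14
  catalan(2)*catalan(3) = 2*5 = 10
  catalan(3)*catalan(2) = 5*2 = 10
  catalan(4)*catalan(1) = 14*1 = 14
  catalan(5)*catalan(0) = 42*1 = 42
= 42 + 14 + 10 + 10 + 14 + 42
= 132


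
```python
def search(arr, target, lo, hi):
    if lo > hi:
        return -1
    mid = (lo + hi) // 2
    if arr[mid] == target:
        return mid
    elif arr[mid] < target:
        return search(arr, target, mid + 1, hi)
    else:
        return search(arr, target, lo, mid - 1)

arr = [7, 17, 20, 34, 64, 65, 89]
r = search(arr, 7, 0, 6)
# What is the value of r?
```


search(arr, 7, 0, 6)
lo=0, hi=6, mid=3, arr[mid]=34
34 > 7, search left half
lo=0, hi=2, mid=1, arr[mid]=17
17 > 7, search left half
lo=0, hi=0, mid=0, arr[mid]=7
arr[0] == 7, found at index 0
= 0


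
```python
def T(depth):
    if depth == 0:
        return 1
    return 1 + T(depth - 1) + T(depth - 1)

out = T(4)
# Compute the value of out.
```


T(4)
= 1 + T(3) + T(3)
= 1 + 2 * T(3)
T(k) = 2^(k+1) - 1
T(0) = 1
T(1) = 3
T(2) = 7
T(3) = 15
T(4) = 31
T(4) = 2^5 - 1 = 31


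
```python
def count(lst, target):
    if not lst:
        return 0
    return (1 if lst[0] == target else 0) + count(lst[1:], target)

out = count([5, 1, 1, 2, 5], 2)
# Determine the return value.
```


count([5, 1, 1, 2, 5], 2)
lst[0]=5 != 2: 0 + count([1, 1, 2, 5], 2)
lst[0]=1 != 2: 0 + count([1, 2, 5], 2)
lst[0]=1 != 2: 0 + count([2, 5], 2)
lst[0]=2 == 2: 1 + count([5], 2)
lst[0]=5 != 2: 0 + count([], 2)
= 1


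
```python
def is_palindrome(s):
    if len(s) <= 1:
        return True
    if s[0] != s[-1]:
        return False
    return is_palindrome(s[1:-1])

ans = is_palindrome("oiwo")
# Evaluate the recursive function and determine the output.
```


is_palindrome("oiwo")
"oiwo": s[0]='o' == s[-1]='o' -> is_palindrome("iw")
"iw": s[0]='i' != s[-1]='w' -> False
= False


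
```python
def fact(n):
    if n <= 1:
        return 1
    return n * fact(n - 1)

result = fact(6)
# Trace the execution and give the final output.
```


fact(6)
= 6 * fact(5)
= 6 * 5 * fact(4)
= 6 * 5 * 4 * fact(3)
= 6 * 5 * 4 * 3 * fact(2)
= 6 * 5 * 4 * 3 * 2 * fact(1)
= 6 * 5 * 4 * 3 * 2 * 1
= 720


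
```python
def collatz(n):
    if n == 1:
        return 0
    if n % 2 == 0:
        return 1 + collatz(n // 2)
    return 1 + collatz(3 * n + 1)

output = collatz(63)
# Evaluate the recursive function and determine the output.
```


collatz(63)
63 is odd -> 3*63+1 = 190 -> collatz(190)
190 is even -> collatz(95)
95 is odd -> 3*95+1 = 286 -> collatz(286)
286 is even -> collatz(143)
143 is odd -> 3*143+1 = 430 -> collatz(430)
430 is even -> collatz(215)
215 is odd -> 3*215+1 = 646 -> collatz(646)
646 is even -> collatz(323)
323 is odd -> 3*323+1 = 970 -> collatz(970)
970 is even -> collatz(485)
485 is odd -> 3*485+1 = 1456 -> collatz(1456)
1456 is even -> collatz(728)
728 is even -> collatz(364)
364 is even -> collatz(182)
182 is even -> collatz(91)
91 is odd -> 3*91+1 = 274 -> collatz(274)
274 is even -> collatz(137)
137 is odd -> 3*137+1 = 412 -> collatz(412)
412 is even -> collatz(206)
206 is even -> collatz(103)
103 is odd -> 3*103+1 = 310 -> collatz(310)
310 is even -> collatz(155)
155 is odd -> 3*155+1 = 466 -> collatz(466)
466 is even -> collatz(233)
233 is odd -> 3*233+1 = 700 -> collatz(700)
700 is even -> collatz(350)
350 is even -> collatz(175)
175 is odd -> 3*175+1 = 526 -> collatz(526)
526 is even -> collatz(263)
263 is odd -> 3*263+1 = 790 -> collatz(790)
790 is even -> collatz(395)
395 is odd -> 3*395+1 = 1186 -> collatz(1186)
1186 is even -> collatz(593)
593 is odd -> 3*593+1 = 1780 -> collatz(1780)
1780 is even -> collatz(890)
890 is even -> collatz(445)
445 is odd -> 3*445+1 = 1336 -> collatz(1336)
1336 is even -> collatz(668)
668 is even -> collatz(334)
334 is even -> collatz(167)
167 is odd -> 3*167+1 = 502 -> collatz(502)
502 is even -> collatz(251)
251 is odd -> 3*251+1 = 754 -> collatz(754)
754 is even -> collatz(377)
377 is odd -> 3*377+1 = 1132 -> collatz(1132)
1132 is even -> collatz(566)
566 is even -> collatz(283)
283 is odd -> 3*283+1 = 850 -> collatz(850)
850 is even -> collatz(425)
425 is odd -> 3*425+1 = 1276 -> collatz(1276)
1276 is even -> collatz(638)
638 is even -> collatz(319)
319 is odd -> 3*319+1 = 958 -> collatz(958)
958 is even -> collatz(479)
479 is odd -> 3*479+1 = 1438 -> collatz(1438)
1438 is even -> collatz(719)
719 is odd -> 3*719+1 = 2158 -> collatz(2158)
2158 is even -> collatz(1079)
1079 is odd -> 3*1079+1 = 3238 -> collatz(3238)
3238 is even -> collatz(1619)
1619 is odd -> 3*1619+1 = 4858 -> collatz(4858)
4858 is even -> collatz(2429)
2429 is odd -> 3*2429+1 = 7288 -> collatz(7288)
7288 is even -> collatz(3644)
3644 is even -> collatz(1822)
1822 is even -> collatz(911)
911 is odd -> 3*911+1 = 2734 -> collatz(2734)
2734 is even -> collatz(1367)
1367 is odd -> 3*1367+1 = 4102 -> collatz(4102)
4102 is even -> collatz(2051)
2051 is odd -> 3*2051+1 = 6154 -> collatz(6154)
6154 is even -> collatz(3077)
3077 is odd -> 3*3077+1 = 9232 -> collatz(9232)
9232 is even -> collatz(4616)
4616 is even -> collatz(2308)
2308 is even -> collatz(1154)
1154 is even -> collatz(577)
577 is odd -> 3*577+1 = 1732 -> collatz(1732)
1732 is even -> collatz(866)
866 is even -> collatz(433)
433 is odd -> 3*433+1 = 1300 -> collatz(1300)
1300 is even -> collatz(650)
650 is even -> collatz(325)
325 is odd -> 3*325+1 = 976 -> collatz(976)
976 is even -> collatz(488)
488 is even -> collatz(244)
244 is even -> collatz(122)
122 is even -> collatz(61)
61 is odd -> 3*61+1 = 184 -> collatz(184)
184 is even -> collatz(92)
92 is even -> collatz(46)
46 is even -> collatz(23)
23 is odd -> 3*23+1 = 70 -> collatz(70)
70 is even -> collatz(35)
35 is odd -> 3*35+1 = 106 -> collatz(106)
106 is even -> collatz(53)
53 is odd -> 3*53+1 = 160 -> collatz(160)
160 is even -> collatz(80)
80 is even -> collatz(40)
40 is even -> collatz(20)
20 is even -> collatz(10)
10 is even -> collatz(5)
5 is odd -> 3*5+1 = 16 -> collatz(16)
16 is even -> collatz(8)
8 is even -> collatz(4)
4 is even -> collatz(2)
2 is even -> collatz(1)
Reached 1 after 107 steps
= 107


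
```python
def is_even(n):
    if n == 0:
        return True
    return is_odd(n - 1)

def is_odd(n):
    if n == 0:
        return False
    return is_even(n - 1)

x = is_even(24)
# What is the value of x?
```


is_even(24)
= is_odd(23)
= is_even(22)
= is_odd(21)
= is_even(20)
= is_odd(19)
= is_even(18)
= is_odd(17)
= is_even(16)
= is_odd(15)
= is_even(14)
= is_odd(13)
= is_even(12)
= is_odd(11)
= is_even(10)
= is_odd(9)
= is_even(8)
= is_odd(7)
= is_even(6)
= is_odd(5)
= is_even(4)
= is_odd(3)
= is_even(2)
= is_odd(1)
= is_even(0)
n == 0: return True
= True


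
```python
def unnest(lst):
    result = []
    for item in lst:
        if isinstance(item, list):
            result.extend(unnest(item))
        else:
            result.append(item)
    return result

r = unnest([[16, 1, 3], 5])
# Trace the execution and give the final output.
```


unnest([[16, 1, 3], 5])
Processing each element:
  [16, 1, 3] is a list -> unnest recursively -> [16, 1, 3]
  5 is not a list -> append 5
= [16, 1, 3, 5]


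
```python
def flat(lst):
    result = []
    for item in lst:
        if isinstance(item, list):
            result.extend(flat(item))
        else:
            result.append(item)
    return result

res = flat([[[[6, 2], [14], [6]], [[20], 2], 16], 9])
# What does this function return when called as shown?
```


flat([[[[6, 2], [14], [6]], [[20], 2], 16], 9])
Processing each element:
  [[[6, 2], [14], [6]], [[20], 2], 16] is a list -> flat recursively -> [6, 2, 14, 6, 20, 2, 16]
  9 is not a list -> append 9
= [6, 2, 14, 6, 20, 2, 16, 9]


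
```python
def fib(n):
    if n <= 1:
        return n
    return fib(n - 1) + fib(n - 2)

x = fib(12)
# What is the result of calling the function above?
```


fib(12)
= fib(11) + fib(10)
= (fib(10) + fib(9)) + fib(10)
Computing bottom-up: fib(0)=0, fib(1)=1, fib(2)=1, fib(3)=2, fib(4)=3, fib(5)=5, fib(6)=8, fib(7)=13, fib(8)=21, fib(9)=34, fib(10)=55, fib(11)=89, fib(12)=144
= 144


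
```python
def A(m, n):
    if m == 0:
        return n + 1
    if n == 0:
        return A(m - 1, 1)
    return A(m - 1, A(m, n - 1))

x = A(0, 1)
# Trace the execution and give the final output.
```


A(0, 1)
m == 0: return 1 + 1 = 2
= 2


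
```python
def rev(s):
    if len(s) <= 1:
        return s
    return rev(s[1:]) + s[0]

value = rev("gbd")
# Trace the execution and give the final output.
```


rev("gbd")
= rev("bd") + "g"
= rev("d") + "b" + "g"
= "d" + "b" + "g"
= "dbg"


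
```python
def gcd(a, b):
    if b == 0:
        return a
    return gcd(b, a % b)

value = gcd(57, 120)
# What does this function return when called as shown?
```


gcd(57, 120)
= gcd(120, 57 % 120) = gcd(120, 57)
= gcd(57, 120 % 57) = gcd(57, 6)
= gcd(6, 57 % 6) = gcd(6, 3)
= gcd(3, 6 % 3) = gcd(3, 0)
b == 0, return a = 3


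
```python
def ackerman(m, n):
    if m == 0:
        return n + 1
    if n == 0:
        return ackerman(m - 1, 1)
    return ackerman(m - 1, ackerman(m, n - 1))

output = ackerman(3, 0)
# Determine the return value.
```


ackerman(3, 0)
n == 0: return ackerman(2, 1)
= ackerman(2, 1) = 5
= 5


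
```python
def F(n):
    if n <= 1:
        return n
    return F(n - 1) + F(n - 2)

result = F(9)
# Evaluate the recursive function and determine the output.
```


F(9)
= F(8) + F(7)
= (F(7) + F(6)) + F(7)
Computing bottom-up: F(0)=0, F(1)=1, F(2)=1, F(3)=2, F(4)=3, F(5)=5, F(6)=8, F(7)=13, F(8)=21, F(9)=34
= 34


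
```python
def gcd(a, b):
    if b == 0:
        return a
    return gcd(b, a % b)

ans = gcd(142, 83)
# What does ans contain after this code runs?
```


gcd(142, 83)
= gcd(83, 142 % 83) = gcd(83, 59)
= gcd(59, 83 % 59) = gcd(59, 24)
= gcd(24, 59 % 24) = gcd(24, 11)
= gcd(11, 24 % 11) = gcd(11, 2)
= gcd(2, 11 % 2) = gcd(2, 1)
= gcd(1, 2 % 1) = gcd(1, 0)
b == 0, return a = 1


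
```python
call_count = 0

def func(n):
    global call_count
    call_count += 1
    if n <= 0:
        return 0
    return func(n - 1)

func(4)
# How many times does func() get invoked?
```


func(4) calls func(3) calls ... calls func(0)
Total calls: 4 + 1 (for base case) = 5


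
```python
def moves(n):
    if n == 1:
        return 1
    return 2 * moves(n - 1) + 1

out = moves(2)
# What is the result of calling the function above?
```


moves(2)
= 2 * moves(1) + 1
Now compute bottom-up:
moves(1) = 1
moves(2) = 2 * 1 + 1 = 3
= 3


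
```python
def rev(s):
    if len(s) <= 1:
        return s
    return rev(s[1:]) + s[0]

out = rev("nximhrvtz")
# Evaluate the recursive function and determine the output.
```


rev("nximhrvtz")
= rev("ximhrvtz") + "n"
= rev("imhrvtz") + "x" + "n"
= rev("mhrvtz") + "i" + "x" + "n"
= rev("hrvtz") + "m" + "i" + "x" + "n"
= rev("rvtz") + "h" + "m" + "i" + "x" + "n"
= rev("vtz") + "r" + "h" + "m" + "i" + "x" + "n"
= rev("tz") + "v" + "r" + "h" + "m" + "i" + "x" + "n"
= rev("z") + "t" + "v" + "r" + "h" + "m" + "i" + "x" + "n"
= "z" + "t" + "v" + "r" + "h" + "m" + "i" + "x" + "n"
= "ztvrhmixn"


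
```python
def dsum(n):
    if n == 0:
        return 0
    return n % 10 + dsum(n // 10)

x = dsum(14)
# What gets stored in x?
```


dsum(14)
= 4 + dsum(1)
= 4 + 1 + dsum(0)
= 4 + 1 + 0
= 5


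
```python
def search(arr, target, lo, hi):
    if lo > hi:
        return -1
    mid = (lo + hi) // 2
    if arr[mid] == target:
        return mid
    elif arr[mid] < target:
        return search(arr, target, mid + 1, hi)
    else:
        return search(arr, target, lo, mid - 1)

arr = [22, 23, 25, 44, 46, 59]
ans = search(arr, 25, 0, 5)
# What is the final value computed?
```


search(arr, 25, 0, 5)
lo=0, hi=5, mid=2, arr[mid]=25
arr[2] == 25, found at index 2
= 2


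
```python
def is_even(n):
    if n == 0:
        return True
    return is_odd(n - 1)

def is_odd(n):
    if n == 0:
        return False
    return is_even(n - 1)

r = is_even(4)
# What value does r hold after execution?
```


is_even(4)
= is_odd(3)
= is_even(2)
= is_odd(1)
= is_even(0)
n == 0: return True
= True


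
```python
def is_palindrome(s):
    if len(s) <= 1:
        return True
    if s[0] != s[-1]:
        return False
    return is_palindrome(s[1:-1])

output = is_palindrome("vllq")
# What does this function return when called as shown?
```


is_palindrome("vllq")
"vllq": s[0]='v' != s[-1]='q' -> False
= False


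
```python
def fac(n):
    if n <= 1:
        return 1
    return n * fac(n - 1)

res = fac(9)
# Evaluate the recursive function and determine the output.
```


fac(9)
= 9 * fac(8)
= 9 * 8 * fac(7)
= 9 * 8 * 7 * fac(6)
= 9 * 8 * 7 * 6 * fac(5)
= 9 * 8 * 7 * 6 * 5 * fac(4)
= 9 * 8 * 7 * 6 * 5 * 4 * fac(3)
= 9 * 8 * 7 * 6 * 5 * 4 * 3 * fac(2)
= 9 * 8 * 7 * 6 * 5 * 4 * 3 * 2 * fac(1)
= 9 * 8 * 7 * 6 * 5 * 4 * 3 * 2 * 1
= 362880


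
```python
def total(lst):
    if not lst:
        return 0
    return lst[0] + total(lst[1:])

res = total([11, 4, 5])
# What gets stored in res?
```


total([11, 4, 5])
= 11 + total([4, 5])
= 11 + 4 + total([5])
= 11 + 4 + 5 + total([])
= 11 + 4 + 5 + 0
= 20


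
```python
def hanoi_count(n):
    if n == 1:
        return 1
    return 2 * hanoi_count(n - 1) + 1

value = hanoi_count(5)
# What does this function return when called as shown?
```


hanoi_count(5)
= 2 * hanoi_count(4) + 1
= 2 * (2 * hanoi_count(3) + 1) + 1
= 2 * (2 * (2 * hanoi_count(2) + 1) + 1) + 1
= 2 * (2 * (2 * (2 * hanoi_count(1) + 1) + 1) + 1) + 1
Now compute bottom-up:
hanoi_count(1) = 1
hanoi_count(2) = 2 * 1 + 1 = 3
hanoi_count(3) = 2 * 3 + 1 = 7
hanoi_count(4) = 2 * 7 + 1 = 15
hanoi_count(5) = 2 * 15 + 1 = 31
= 31


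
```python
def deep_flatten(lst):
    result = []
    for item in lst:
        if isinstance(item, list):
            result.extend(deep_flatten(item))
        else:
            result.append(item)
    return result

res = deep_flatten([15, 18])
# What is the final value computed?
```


deep_flatten([15, 18])
Processing each element:
  15 is not a list -> append 15
  18 is not a list -> append 18
= [15, 18]


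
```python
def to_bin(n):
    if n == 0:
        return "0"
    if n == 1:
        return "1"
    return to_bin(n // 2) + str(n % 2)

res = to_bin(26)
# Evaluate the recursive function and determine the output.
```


to_bin(26)
= to_bin(13) + "0"
= to_bin(6) + "1" + "0"
= to_bin(3) + "0" + "1" + "0"
= to_bin(1) + "1" + "0" + "1" + "0"
= "1" + "1" + "0" + "1" + "0"
= "11010"


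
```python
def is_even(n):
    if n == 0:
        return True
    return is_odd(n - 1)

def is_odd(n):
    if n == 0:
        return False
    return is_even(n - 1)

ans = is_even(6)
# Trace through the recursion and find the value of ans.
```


is_even(6)
= is_odd(5)
= is_even(4)
= is_odd(3)
= is_even(2)
= is_odd(1)
= is_even(0)
n == 0: return True
= True


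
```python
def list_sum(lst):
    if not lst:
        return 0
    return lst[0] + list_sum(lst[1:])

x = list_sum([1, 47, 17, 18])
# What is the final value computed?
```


list_sum([1, 47, 17, 18])
= 1 + list_sum([47, 17, 18])
= 1 + 47 + list_sum([17, 18])
= 1 + 47 + 17 + list_sum([18])
= 1 + 47 + 17 + 18 + list_sum([])
= 1 + 47 + 17 + 18 + 0
= 83


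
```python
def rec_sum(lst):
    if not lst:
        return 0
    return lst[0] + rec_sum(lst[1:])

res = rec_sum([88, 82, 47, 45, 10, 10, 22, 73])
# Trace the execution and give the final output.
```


rec_sum([88, 82, 47, 45, 10, 10, 22, 73])
= 88 + rec_sum([82, 47, 45, 10, 10, 22, 73])
= 88 + 82 + rec_sum([47, 45, 10, 10, 22, 73])
= 88 + 82 + 47 + rec_sum([45, 10, 10, 22, 73])
= 88 + 82 + 47 + 45 + rec_sum([10, 10, 22, 73])
= 88 + 82 + 47 + 45 + 10 + rec_sum([10, 22, 73])
= 88 + 82 + 47 + 45 + 10 + 10 + rec_sum([22, 73])
= 88 + 82 + 47 + 45 + 10 + 10 + 22 + rec_sum([73])
= 88 + 82 + 47 + 45 + 10 + 10 + 22 + 73 + rec_sum([])
= 88 + 82 + 47 + 45 + 10 + 10 + 22 + 73 + 0
= 377


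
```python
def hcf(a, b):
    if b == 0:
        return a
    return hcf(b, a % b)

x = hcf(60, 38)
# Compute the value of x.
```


hcf(60, 38)
= hcf(38, 60 % 38) = hcf(38, 22)
= hcf(22, 38 % 22) = hcf(22, 16)
= hcf(16, 22 % 16) = hcf(16, 6)
= hcf(6, 16 % 6) = hcf(6, 4)
= hcf(4, 6 % 4) = hcf(4, 2)
= hcf(2, 4 % 2) = hcf(2, 0)
b == 0, return a = 2


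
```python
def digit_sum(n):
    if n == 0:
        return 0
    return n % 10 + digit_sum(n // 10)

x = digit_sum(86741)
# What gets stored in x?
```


digit_sum(86741)
= 1 + digit_sum(8674)
= 1 + 4 + digit_sum(867)
= 1 + 4 + 7 + digit_sum(86)
= 1 + 4 + 7 + 6 + digit_sum(8)
= 1 + 4 + 7 + 6 + 8 + digit_sum(0)
= 1 + 4 + 7 + 6 + 8 + 0
= 26


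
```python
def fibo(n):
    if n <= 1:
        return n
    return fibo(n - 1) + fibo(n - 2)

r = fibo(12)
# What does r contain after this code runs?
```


fibo(12)
= fibo(11) + fibo(10)
= (fibo(10) + fibo(9)) + fibo(10)
Computing bottom-up: fibo(0)=0, fibo(1)=1, fibo(2)=1, fibo(3)=2, fibo(4)=3, fibo(5)=5, fibo(6)=8, fibo(7)=13, fibo(8)=21, fibo(9)=34, fibo(10)=55, fibo(11)=89, fibo(12)=144
= 144


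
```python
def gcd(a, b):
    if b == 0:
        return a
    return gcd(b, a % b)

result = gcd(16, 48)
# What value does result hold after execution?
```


gcd(16, 48)
= gcd(48, 16 % 48) = gcd(48, 16)
= gcd(16, 48 % 16) = gcd(16, 0)
b == 0, return a = 16


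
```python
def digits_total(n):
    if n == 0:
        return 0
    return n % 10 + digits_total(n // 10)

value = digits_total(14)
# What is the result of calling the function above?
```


digits_total(14)
= 4 + digits_total(1)
= 4 + 1 + digits_total(0)
= 4 + 1 + 0
= 5


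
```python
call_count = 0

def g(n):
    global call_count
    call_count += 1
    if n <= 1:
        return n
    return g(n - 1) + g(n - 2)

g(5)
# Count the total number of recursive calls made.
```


g(5) calls g(4) and g(3); each non-base call branches into two more.
Let C(k) = total number of calls made by g(k), including the call to g(k) itself.
Base cases: C(0) = 1, C(1) = 1
Recurrence: C(k) = 1 + C(k-1) + C(k-2)
  C(2) = 1 + C(1) + C(0) = 1 + 1 + 1 = 3
  C(3) = 1 + C(2) + C(1) = 1 + 3 + 1 = 5
  C(4) = 1 + C(3) + C(2) = 1 + 5 + 3 = 9
  C(5) = 1 + C(4) + C(3) = 1 + 9 + 5 = 15
Total calls = C(5) = 15


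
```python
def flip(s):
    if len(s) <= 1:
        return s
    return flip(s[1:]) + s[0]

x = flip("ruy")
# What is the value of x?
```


flip("ruy")
= flip("uy") + "r"
= flip("y") + "u" + "r"
= "y" + "u" + "r"
= "yur"


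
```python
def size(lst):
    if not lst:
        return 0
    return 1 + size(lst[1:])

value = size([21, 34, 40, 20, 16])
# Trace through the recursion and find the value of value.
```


size([21, 34, 40, 20, 16])
= 1 + size([34, 40, 20, 16])
= 1 + 1 + size([40, 20, 16])
= 1 + 1 + 1 + size([20, 16])
= 1 + 1 + 1 + 1 + size([16])
= 1 + 1 + 1 + 1 + 1 + size([])
= 1 + 1 + 1 + 1 + 1 + 0
= 5


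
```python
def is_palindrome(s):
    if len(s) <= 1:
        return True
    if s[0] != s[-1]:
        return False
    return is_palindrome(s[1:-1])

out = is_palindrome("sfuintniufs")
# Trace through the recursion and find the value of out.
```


is_palindrome("sfuintniufs")
"sfuintniufs": s[0]='s' == s[-1]='s' -> is_palindrome("fuintniuf")
"fuintniuf": s[0]='f' == s[-1]='f' -> is_palindrome("uintniu")
"uintniu": s[0]='u' == s[-1]='u' -> is_palindrome("intni")
"intni": s[0]='i' == s[-1]='i' -> is_palindrome("ntn")
"ntn": s[0]='n' == s[-1]='n' -> is_palindrome("t")
"t": len <= 1 -> True
= True


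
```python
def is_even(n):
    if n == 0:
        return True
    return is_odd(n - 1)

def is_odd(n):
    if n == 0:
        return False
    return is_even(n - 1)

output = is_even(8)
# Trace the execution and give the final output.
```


is_even(8)
= is_odd(7)
= is_even(6)
= is_odd(5)
= is_even(4)
= is_odd(3)
= is_even(2)
= is_odd(1)
= is_even(0)
n == 0: return True
= True


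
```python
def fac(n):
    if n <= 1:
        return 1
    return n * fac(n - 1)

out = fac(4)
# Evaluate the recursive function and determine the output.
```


fac(4)
= 4 * fac(3)
= 4 * 3 * fac(2)
= 4 * 3 * 2 * fac(1)
= 4 * 3 * 2 * 1
= 24


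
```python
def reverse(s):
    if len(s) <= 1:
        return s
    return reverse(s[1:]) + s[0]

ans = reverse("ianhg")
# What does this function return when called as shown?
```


reverse("ianhg")
= reverse("anhg") + "i"
= reverse("nhg") + "a" + "i"
= reverse("hg") + "n" + "a" + "i"
= reverse("g") + "h" + "n" + "a" + "i"
= "g" + "h" + "n" + "a" + "i"
= "ghnai"


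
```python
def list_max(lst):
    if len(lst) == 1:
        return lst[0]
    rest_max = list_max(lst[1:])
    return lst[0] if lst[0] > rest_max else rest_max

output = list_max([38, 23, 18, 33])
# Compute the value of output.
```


list_max([38, 23, 18, 33])
= compare 38 with list_max([23, 18, 33])
= compare 23 with list_max([18, 33])
= compare 18 with list_max([33])
Base: list_max([33]) = 33
compare 18 with 33: max = 33
compare 23 with 33: max = 33
compare 38 with 33: max = 38
= 38


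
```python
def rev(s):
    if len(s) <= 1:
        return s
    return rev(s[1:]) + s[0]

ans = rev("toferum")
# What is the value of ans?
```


rev("toferum")
= rev("oferum") + "t"
= rev("ferum") + "o" + "t"
= rev("erum") + "f" + "o" + "t"
= rev("rum") + "e" + "f" + "o" + "t"
= rev("um") + "r" + "e" + "f" + "o" + "t"
= rev("m") + "u" + "r" + "e" + "f" + "o" + "t"
= "m" + "u" + "r" + "e" + "f" + "o" + "t"
= "murefot"


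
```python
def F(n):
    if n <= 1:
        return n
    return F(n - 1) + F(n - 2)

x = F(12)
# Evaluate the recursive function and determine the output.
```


F(12)
= F(11) + F(10)
= (F(10) + F(9)) + F(10)
Computing bottom-up: F(0)=0, F(1)=1, F(2)=1, F(3)=2, F(4)=3, F(5)=5, F(6)=8, F(7)=13, F(8)=21, F(9)=34, F(10)=55, F(11)=89, F(12)=144
= 144


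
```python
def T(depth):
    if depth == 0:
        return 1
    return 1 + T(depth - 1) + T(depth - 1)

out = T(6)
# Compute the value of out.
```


T(6)
= 1 + T(5) + T(5)
= 1 + 2 * T(5)
T(k) = 2^(k+1) - 1
T(0) = 1
T(1) = 3
T(2) = 7
T(3) = 15
T(4) = 31
T(6) = 2^7 - 1 = 127


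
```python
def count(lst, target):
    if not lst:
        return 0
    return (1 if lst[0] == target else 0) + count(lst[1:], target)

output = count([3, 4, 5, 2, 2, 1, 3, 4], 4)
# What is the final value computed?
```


count([3, 4, 5, 2, 2, 1, 3, 4], 4)
lst[0]=3 != 4: 0 + count([4, 5, 2, 2, 1, 3, 4], 4)
lst[0]=4 == 4: 1 + count([5, 2, 2, 1, 3, 4], 4)
lst[0]=5 != 4: 0 + count([2, 2, 1, 3, 4], 4)
lst[0]=2 != 4: 0 + count([2, 1, 3, 4], 4)
lst[0]=2 != 4: 0 + count([1, 3, 4], 4)
lst[0]=1 != 4: 0 + count([3, 4], 4)
lst[0]=3 != 4: 0 + count([4], 4)
lst[0]=4 == 4: 1 + count([], 4)
= 2


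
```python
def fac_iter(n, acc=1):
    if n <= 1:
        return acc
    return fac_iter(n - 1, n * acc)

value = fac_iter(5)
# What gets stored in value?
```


fac_iter(5, 1)
= fac_iter(4, 5 * 1) = fac_iter(4, 5)
= fac_iter(3, 4 * 5) = fac_iter(3, 20)
= fac_iter(2, 3 * 20) = fac_iter(2, 60)
= fac_iter(1, 2 * 60) = fac_iter(1, 120)
n <= 1, return acc = 120


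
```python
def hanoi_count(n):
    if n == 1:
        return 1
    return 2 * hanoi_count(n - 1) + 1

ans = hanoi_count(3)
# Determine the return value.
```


hanoi_count(3)
= 2 * hanoi_count(2) + 1
= 2 * (2 * hanoi_count(1) + 1) + 1
Now compute bottom-up:
hanoi_count(1) = 1
hanoi_count(2) = 2 * 1 + 1 = 3
hanoi_count(3) = 2 * 3 + 1 = 7
= 7


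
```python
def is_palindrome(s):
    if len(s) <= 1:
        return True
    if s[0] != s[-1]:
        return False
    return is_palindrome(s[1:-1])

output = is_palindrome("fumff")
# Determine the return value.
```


is_palindrome("fumff")
"fumff": s[0]='f' == s[-1]='f' -> is_palindrome("umf")
"umf": s[0]='u' != s[-1]='f' -> False
= False


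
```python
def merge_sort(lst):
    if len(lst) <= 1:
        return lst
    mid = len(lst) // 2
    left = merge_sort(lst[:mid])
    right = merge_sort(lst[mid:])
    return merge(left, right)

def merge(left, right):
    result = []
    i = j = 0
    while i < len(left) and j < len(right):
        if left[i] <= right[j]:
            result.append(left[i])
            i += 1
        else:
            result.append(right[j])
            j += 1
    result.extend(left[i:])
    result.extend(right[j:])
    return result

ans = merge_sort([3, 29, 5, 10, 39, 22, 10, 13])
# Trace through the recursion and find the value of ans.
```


merge_sort([3, 29, 5, 10, 39, 22, 10, 13])
Split into [3, 29, 5, 10] and [39, 22, 10, 13]
Left sorted: [3, 5, 10, 29]
Right sorted: [10, 13, 22, 39]
Merge [3, 5, 10, 29] and [10, 13, 22, 39]
= [3, 5, 10, 10, 13, 22, 29, 39]


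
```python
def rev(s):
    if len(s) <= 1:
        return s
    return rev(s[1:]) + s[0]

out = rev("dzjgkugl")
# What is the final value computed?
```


rev("dzjgkugl")
= rev("zjgkugl") + "d"
= rev("jgkugl") + "z" + "d"
= rev("gkugl") + "j" + "z" + "d"
= rev("kugl") + "g" + "j" + "z" + "d"
= rev("ugl") + "k" + "g" + "j" + "z" + "d"
= rev("gl") + "u" + "k" + "g" + "j" + "z" + "d"
= rev("l") + "g" + "u" + "k" + "g" + "j" + "z" + "d"
= "l" + "g" + "u" + "k" + "g" + "j" + "z" + "d"
= "lgukgjzd"


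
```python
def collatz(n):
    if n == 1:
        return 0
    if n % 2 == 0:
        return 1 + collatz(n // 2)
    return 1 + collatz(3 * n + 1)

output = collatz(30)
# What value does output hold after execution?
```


collatz(30)
30 is even -> collatz(15)
15 is odd -> 3*15+1 = 46 -> collatz(46)
46 is even -> collatz(23)
23 is odd -> 3*23+1 = 70 -> collatz(70)
70 is even -> collatz(35)
35 is odd -> 3*35+1 = 106 -> collatz(106)
106 is even -> collatz(53)
53 is odd -> 3*53+1 = 160 -> collatz(160)
160 is even -> collatz(80)
80 is even -> collatz(40)
40 is even -> collatz(20)
20 is even -> collatz(10)
10 is even -> collatz(5)
5 is odd -> 3*5+1 = 16 -> collatz(16)
16 is even -> collatz(8)
8 is even -> collatz(4)
4 is even -> collatz(2)
2 is even -> collatz(1)
Reached 1 after 18 steps
= 18


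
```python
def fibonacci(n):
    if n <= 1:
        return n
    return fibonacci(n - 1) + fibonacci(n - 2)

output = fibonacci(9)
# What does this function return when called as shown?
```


fibonacci(9)
= fibonacci(8) + fibonacci(7)
= (fibonacci(7) + fibonacci(6)) + fibonacci(7)
Computing bottom-up: fibonacci(0)=0, fibonacci(1)=1, fibonacci(2)=1, fibonacci(3)=2, fibonacci(4)=3, fibonacci(5)=5, fibonacci(6)=8, fibonacci(7)=13, fibonacci(8)=21, fibonacci(9)=34
= 34


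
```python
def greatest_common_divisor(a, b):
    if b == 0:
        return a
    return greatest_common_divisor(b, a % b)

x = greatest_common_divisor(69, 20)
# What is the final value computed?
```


greatest_common_divisor(69, 20)
= greatest_common_divisor(20, 69 % 20) = greatest_common_divisor(20, 9)
= greatest_common_divisor(9, 20 % 9) = greatest_common_divisor(9, 2)
= greatest_common_divisor(2, 9 % 2) = greatest_common_divisor(2, 1)
= greatest_common_divisor(1, 2 % 1) = greatest_common_divisor(1, 0)
b == 0, return a = 1


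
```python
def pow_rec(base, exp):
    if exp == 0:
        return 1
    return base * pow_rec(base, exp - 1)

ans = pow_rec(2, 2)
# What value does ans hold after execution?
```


pow_rec(2, 2)
= 2 * pow_rec(2, 1)
= 2 * 2 * pow_rec(2, 0)
= 2 * 2 * 1
= 4


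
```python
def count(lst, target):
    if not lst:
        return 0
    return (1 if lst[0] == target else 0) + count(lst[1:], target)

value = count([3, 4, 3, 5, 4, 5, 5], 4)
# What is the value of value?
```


count([3, 4, 3, 5, 4, 5, 5], 4)
lst[0]=3 != 4: 0 + count([4, 3, 5, 4, 5, 5], 4)
lst[0]=4 == 4: 1 + count([3, 5, 4, 5, 5], 4)
lst[0]=3 != 4: 0 + count([5, 4, 5, 5], 4)
lst[0]=5 != 4: 0 + count([4, 5, 5], 4)
lst[0]=4 == 4: 1 + count([5, 5], 4)
lst[0]=5 != 4: 0 + count([5], 4)
lst[0]=5 != 4: 0 + count([], 4)
= 2


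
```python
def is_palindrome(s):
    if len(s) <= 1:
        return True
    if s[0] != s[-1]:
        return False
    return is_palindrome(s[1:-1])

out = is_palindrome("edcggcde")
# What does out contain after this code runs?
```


is_palindrome("edcggcde")
"edcggcde": s[0]='e' == s[-1]='e' -> is_palindrome("dcggcd")
"dcggcd": s[0]='d' == s[-1]='d' -> is_palindrome("cggc")
"cggc": s[0]='c' == s[-1]='c' -> is_palindrome("gg")
"gg": s[0]='g' == s[-1]='g' -> is_palindrome("")
"": len <= 1 -> True
= True


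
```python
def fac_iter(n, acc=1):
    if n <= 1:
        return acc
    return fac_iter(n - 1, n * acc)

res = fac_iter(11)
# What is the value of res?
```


fac_iter(11, 1)
= fac_iter(10, 11 * 1) = fac_iter(10, 11)
= fac_iter(9, 10 * 11) = fac_iter(9, 110)
= fac_iter(8, 9 * 110) = fac_iter(8, 990)
= fac_iter(7, 8 * 990) = fac_iter(7, 7920)
= fac_iter(6, 7 * 7920) = fac_iter(6, 55440)
= fac_iter(5, 6 * 55440) = fac_iter(5, 332640)
= fac_iter(4, 5 * 332640) = fac_iter(4, 1663200)
= fac_iter(3, 4 * 1663200) = fac_iter(3, 6652800)
= fac_iter(2, 3 * 6652800) = fac_iter(2, 19958400)
= fac_iter(1, 2 * 19958400) = fac_iter(1, 39916800)
n <= 1, return acc = 39916800


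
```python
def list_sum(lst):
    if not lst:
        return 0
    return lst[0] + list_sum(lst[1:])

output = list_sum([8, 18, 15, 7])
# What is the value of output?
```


list_sum([8, 18, 15, 7])
= 8 + list_sum([18, 15, 7])
= 8 + 18 + list_sum([15, 7])
= 8 + 18 + 15 + list_sum([7])
= 8 + 18 + 15 + 7 + list_sum([])
= 8 + 18 + 15 + 7 + 0
= 48


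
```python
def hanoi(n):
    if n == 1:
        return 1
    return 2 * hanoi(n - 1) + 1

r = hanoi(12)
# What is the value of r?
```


hanoi(12)
= 2 * hanoi(11) + 1
= 2 * (2 * hanoi(10) + 1) + 1
= 2 * (2 * (2 * hanoi(9) + 1) + 1) + 1
= 2 * (2 * (2 * (2 * hanoi(8) + 1) + 1) + 1) + 1
= 2 * (2 * (2 * (2 * (2 * hanoi(7) + 1) + 1) + 1) + 1) + 1
= 2 * (2 * (2 * (2 * (2 * (2 * hanoi(6) + 1) + 1) + 1) + 1) + 1) + 1
= 2 * (2 * (2 * (2 * (2 * (2 * (2 * hanoi(5) + 1) + 1) + 1) + 1) + 1) + 1) + 1
= 2 * (2 * (2 * (2 * (2 * (2 * (2 * (2 * hanoi(4) + 1) + 1) + 1) + 1) + 1) + 1) + 1) + 1
= 2 * (2 * (2 * (2 * (2 * (2 * (2 * (2 * (2 * hanoi(3) + 1) + 1) + 1) + 1) + 1) + 1) + 1) + 1) + 1
= 2 * (2 * (2 * (2 * (2 * (2 * (2 * (2 * (2 * (2 * hanoi(2) + 1) + 1) + 1) + 1) + 1) + 1) + 1) + 1) + 1) + 1
= 2 * (2 * (2 * (2 * (2 * (2 * (2 * (2 * (2 * (2 * (2 * hanoi(1) + 1) + 1) + 1) + 1) + 1) + 1) + 1) + 1) + 1) + 1) + 1
Now compute bottom-up:
hanoi(1) = 1
hanoi(2) = 2 * 1 + 1 = 3
hanoi(3) = 2 * 3 + 1 = 7
hanoi(4) = 2 * 7 + 1 = 15
hanoi(5) = 2 * 15 + 1 = 31
hanoi(6) = 2 * 31 + 1 = 63
hanoi(7) = 2 * 63 + 1 = 127
hanoi(8) = 2 * 127 + 1 = 255
hanoi(9) = 2 * 255 + 1 = 511
hanoi(10) = 2 * 511 + 1 = 1023
hanoi(11) = 2 * 1023 + 1 = 2047
hanoi(12) = 2 * 2047 + 1 = 4095
= 4095


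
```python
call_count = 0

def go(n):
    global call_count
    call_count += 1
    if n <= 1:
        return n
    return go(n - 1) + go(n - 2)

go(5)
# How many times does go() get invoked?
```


go(5) calls go(4) and go(3); each non-base call branches into two more.
Let C(k) = total number of calls made by go(k), including the call to go(k) itself.
Base cases: C(0) = 1, C(1) = 1
Recurrence: C(k) = 1 + C(k-1) + C(k-2)
  C(2) = 1 + C(1) + C(0) = 1 + 1 + 1 = 3
  C(3) = 1 + C(2) + C(1) = 1 + 3 + 1 = 5
  C(4) = 1 + C(3) + C(2) = 1 + 5 + 3 = 9
  C(5) = 1 + C(4) + C(3) = 1 + 9 + 5 = 15
Total calls = C(5) = 15


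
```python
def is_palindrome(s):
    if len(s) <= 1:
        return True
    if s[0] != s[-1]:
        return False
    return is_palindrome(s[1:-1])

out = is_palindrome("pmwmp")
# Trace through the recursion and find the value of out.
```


is_palindrome("pmwmp")
"pmwmp": s[0]='p' == s[-1]='p' -> is_palindrome("mwm")
"mwm": s[0]='m' == s[-1]='m' -> is_palindrome("w")
"w": len <= 1 -> True
= True


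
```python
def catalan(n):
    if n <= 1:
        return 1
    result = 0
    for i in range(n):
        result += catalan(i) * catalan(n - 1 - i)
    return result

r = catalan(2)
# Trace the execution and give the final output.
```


catalan(2)
= sum of catalan(i) * catalan(2-1-i) for i in 0..1
  catalan(0)*catalan(1) = 1*1 = 1
  catalan(1)*catalan(0) = 1*1 = 1
= 1 + 1
= 2
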